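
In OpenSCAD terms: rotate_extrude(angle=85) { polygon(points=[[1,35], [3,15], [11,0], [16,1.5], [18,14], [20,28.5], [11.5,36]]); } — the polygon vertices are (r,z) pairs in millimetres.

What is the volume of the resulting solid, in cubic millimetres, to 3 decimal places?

Volume = 7483.079 mm³

Profile (r,z), 7 vertices: (1,35) (3,15) (11,0) (16,1.5) (18,14) (20,28.5) (11.5,36)
edge 0: (1,35)→(3,15)  cross = 1·15 − 3·35 = -90.0000; (r_i+r_j)·cross = 4·-90.0000 = -360.0000
edge 1: (3,15)→(11,0)  cross = 3·0 − 11·15 = -165.0000; (r_i+r_j)·cross = 14·-165.0000 = -2310.0000
edge 2: (11,0)→(16,1.5)  cross = 11·1.5 − 16·0 = 16.5000; (r_i+r_j)·cross = 27·16.5000 = 445.5000
edge 3: (16,1.5)→(18,14)  cross = 16·14 − 18·1.5 = 197.0000; (r_i+r_j)·cross = 34·197.0000 = 6698.0000
edge 4: (18,14)→(20,28.5)  cross = 18·28.5 − 20·14 = 233.0000; (r_i+r_j)·cross = 38·233.0000 = 8854.0000
edge 5: (20,28.5)→(11.5,36)  cross = 20·36 − 11.5·28.5 = 392.2500; (r_i+r_j)·cross = 31.5·392.2500 = 12355.8750
edge 6: (11.5,36)→(1,35)  cross = 11.5·35 − 1·36 = 366.5000; (r_i+r_j)·cross = 12.5·366.5000 = 4581.2500
Σcross = 950.2500 → A = |Σcross|/2 = 475.1250 mm²
Σ(r_i+r_j)·cross = 30264.6250 → first moment M = |Σ|/6 = 5044.1042
R_c = M/A = 5044.1042/475.1250 = 10.6164 mm
θ = 85° = 1.483530 rad
V = θ·R_c·A = 1.483530·10.6164·475.1250 = 7483.079 mm³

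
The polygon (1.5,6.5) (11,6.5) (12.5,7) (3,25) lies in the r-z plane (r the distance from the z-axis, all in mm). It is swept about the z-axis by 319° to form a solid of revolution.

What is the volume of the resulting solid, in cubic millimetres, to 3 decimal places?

Profile (r,z), 4 vertices: (1.5,6.5) (11,6.5) (12.5,7) (3,25)
edge 0: (1.5,6.5)→(11,6.5)  cross = 1.5·6.5 − 11·6.5 = -61.7500; (r_i+r_j)·cross = 12.5·-61.7500 = -771.8750
edge 1: (11,6.5)→(12.5,7)  cross = 11·7 − 12.5·6.5 = -4.2500; (r_i+r_j)·cross = 23.5·-4.2500 = -99.8750
edge 2: (12.5,7)→(3,25)  cross = 12.5·25 − 3·7 = 291.5000; (r_i+r_j)·cross = 15.5·291.5000 = 4518.2500
edge 3: (3,25)→(1.5,6.5)  cross = 3·6.5 − 1.5·25 = -18.0000; (r_i+r_j)·cross = 4.5·-18.0000 = -81.0000
Σcross = 207.5000 → A = |Σcross|/2 = 103.7500 mm²
Σ(r_i+r_j)·cross = 3565.5000 → first moment M = |Σ|/6 = 594.2500
R_c = M/A = 594.2500/103.7500 = 5.7277 mm
θ = 319° = 5.567600 rad
V = θ·R_c·A = 5.567600·5.7277·103.7500 = 3308.546 mm³

Volume = 3308.546 mm³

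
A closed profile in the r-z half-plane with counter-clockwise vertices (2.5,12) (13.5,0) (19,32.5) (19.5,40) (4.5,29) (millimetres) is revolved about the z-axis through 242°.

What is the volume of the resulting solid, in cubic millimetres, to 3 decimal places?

Volume = 18056.656 mm³

Profile (r,z), 5 vertices: (2.5,12) (13.5,0) (19,32.5) (19.5,40) (4.5,29)
edge 0: (2.5,12)→(13.5,0)  cross = 2.5·0 − 13.5·12 = -162.0000; (r_i+r_j)·cross = 16·-162.0000 = -2592.0000
edge 1: (13.5,0)→(19,32.5)  cross = 13.5·32.5 − 19·0 = 438.7500; (r_i+r_j)·cross = 32.5·438.7500 = 14259.3750
edge 2: (19,32.5)→(19.5,40)  cross = 19·40 − 19.5·32.5 = 126.2500; (r_i+r_j)·cross = 38.5·126.2500 = 4860.6250
edge 3: (19.5,40)→(4.5,29)  cross = 19.5·29 − 4.5·40 = 385.5000; (r_i+r_j)·cross = 24·385.5000 = 9252.0000
edge 4: (4.5,29)→(2.5,12)  cross = 4.5·12 − 2.5·29 = -18.5000; (r_i+r_j)·cross = 7·-18.5000 = -129.5000
Σcross = 770.0000 → A = |Σcross|/2 = 385.0000 mm²
Σ(r_i+r_j)·cross = 25650.5000 → first moment M = |Σ|/6 = 4275.0833
R_c = M/A = 4275.0833/385.0000 = 11.1041 mm
θ = 242° = 4.223697 rad
V = θ·R_c·A = 4.223697·11.1041·385.0000 = 18056.656 mm³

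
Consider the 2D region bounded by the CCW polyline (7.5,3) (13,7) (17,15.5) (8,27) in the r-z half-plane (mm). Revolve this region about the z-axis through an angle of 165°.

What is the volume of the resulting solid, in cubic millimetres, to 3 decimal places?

Profile (r,z), 4 vertices: (7.5,3) (13,7) (17,15.5) (8,27)
edge 0: (7.5,3)→(13,7)  cross = 7.5·7 − 13·3 = 13.5000; (r_i+r_j)·cross = 20.5·13.5000 = 276.7500
edge 1: (13,7)→(17,15.5)  cross = 13·15.5 − 17·7 = 82.5000; (r_i+r_j)·cross = 30·82.5000 = 2475.0000
edge 2: (17,15.5)→(8,27)  cross = 17·27 − 8·15.5 = 335.0000; (r_i+r_j)·cross = 25·335.0000 = 8375.0000
edge 3: (8,27)→(7.5,3)  cross = 8·3 − 7.5·27 = -178.5000; (r_i+r_j)·cross = 15.5·-178.5000 = -2766.7500
Σcross = 252.5000 → A = |Σcross|/2 = 126.2500 mm²
Σ(r_i+r_j)·cross = 8360.0000 → first moment M = |Σ|/6 = 1393.3333
R_c = M/A = 1393.3333/126.2500 = 11.0363 mm
θ = 165° = 2.879793 rad
V = θ·R_c·A = 2.879793·11.0363·126.2500 = 4012.512 mm³

Volume = 4012.512 mm³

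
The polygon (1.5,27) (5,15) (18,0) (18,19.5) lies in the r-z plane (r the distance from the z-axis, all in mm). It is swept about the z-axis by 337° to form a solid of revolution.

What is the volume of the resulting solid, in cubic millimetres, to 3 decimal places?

Volume = 14313.630 mm³

Profile (r,z), 4 vertices: (1.5,27) (5,15) (18,0) (18,19.5)
edge 0: (1.5,27)→(5,15)  cross = 1.5·15 − 5·27 = -112.5000; (r_i+r_j)·cross = 6.5·-112.5000 = -731.2500
edge 1: (5,15)→(18,0)  cross = 5·0 − 18·15 = -270.0000; (r_i+r_j)·cross = 23·-270.0000 = -6210.0000
edge 2: (18,0)→(18,19.5)  cross = 18·19.5 − 18·0 = 351.0000; (r_i+r_j)·cross = 36·351.0000 = 12636.0000
edge 3: (18,19.5)→(1.5,27)  cross = 18·27 − 1.5·19.5 = 456.7500; (r_i+r_j)·cross = 19.5·456.7500 = 8906.6250
Σcross = 425.2500 → A = |Σcross|/2 = 212.6250 mm²
Σ(r_i+r_j)·cross = 14601.3750 → first moment M = |Σ|/6 = 2433.5625
R_c = M/A = 2433.5625/212.6250 = 11.4453 mm
θ = 337° = 5.881760 rad
V = θ·R_c·A = 5.881760·11.4453·212.6250 = 14313.630 mm³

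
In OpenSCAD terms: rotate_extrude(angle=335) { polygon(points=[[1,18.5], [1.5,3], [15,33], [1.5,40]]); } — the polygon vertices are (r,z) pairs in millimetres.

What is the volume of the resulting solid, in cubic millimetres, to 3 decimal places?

Volume = 8833.620 mm³

Profile (r,z), 4 vertices: (1,18.5) (1.5,3) (15,33) (1.5,40)
edge 0: (1,18.5)→(1.5,3)  cross = 1·3 − 1.5·18.5 = -24.7500; (r_i+r_j)·cross = 2.5·-24.7500 = -61.8750
edge 1: (1.5,3)→(15,33)  cross = 1.5·33 − 15·3 = 4.5000; (r_i+r_j)·cross = 16.5·4.5000 = 74.2500
edge 2: (15,33)→(1.5,40)  cross = 15·40 − 1.5·33 = 550.5000; (r_i+r_j)·cross = 16.5·550.5000 = 9083.2500
edge 3: (1.5,40)→(1,18.5)  cross = 1.5·18.5 − 1·40 = -12.2500; (r_i+r_j)·cross = 2.5·-12.2500 = -30.6250
Σcross = 518.0000 → A = |Σcross|/2 = 259.0000 mm²
Σ(r_i+r_j)·cross = 9065.0000 → first moment M = |Σ|/6 = 1510.8333
R_c = M/A = 1510.8333/259.0000 = 5.8333 mm
θ = 335° = 5.846853 rad
V = θ·R_c·A = 5.846853·5.8333·259.0000 = 8833.620 mm³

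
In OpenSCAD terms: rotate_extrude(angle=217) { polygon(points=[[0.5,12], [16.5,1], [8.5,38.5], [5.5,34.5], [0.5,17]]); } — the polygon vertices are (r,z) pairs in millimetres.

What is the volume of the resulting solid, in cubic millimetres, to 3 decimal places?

Volume = 8778.637 mm³

Profile (r,z), 5 vertices: (0.5,12) (16.5,1) (8.5,38.5) (5.5,34.5) (0.5,17)
edge 0: (0.5,12)→(16.5,1)  cross = 0.5·1 − 16.5·12 = -197.5000; (r_i+r_j)·cross = 17·-197.5000 = -3357.5000
edge 1: (16.5,1)→(8.5,38.5)  cross = 16.5·38.5 − 8.5·1 = 626.7500; (r_i+r_j)·cross = 25·626.7500 = 15668.7500
edge 2: (8.5,38.5)→(5.5,34.5)  cross = 8.5·34.5 − 5.5·38.5 = 81.5000; (r_i+r_j)·cross = 14·81.5000 = 1141.0000
edge 3: (5.5,34.5)→(0.5,17)  cross = 5.5·17 − 0.5·34.5 = 76.2500; (r_i+r_j)·cross = 6·76.2500 = 457.5000
edge 4: (0.5,17)→(0.5,12)  cross = 0.5·12 − 0.5·17 = -2.5000; (r_i+r_j)·cross = 1·-2.5000 = -2.5000
Σcross = 584.5000 → A = |Σcross|/2 = 292.2500 mm²
Σ(r_i+r_j)·cross = 13907.2500 → first moment M = |Σ|/6 = 2317.8750
R_c = M/A = 2317.8750/292.2500 = 7.9311 mm
θ = 217° = 3.787364 rad
V = θ·R_c·A = 3.787364·7.9311·292.2500 = 8778.637 mm³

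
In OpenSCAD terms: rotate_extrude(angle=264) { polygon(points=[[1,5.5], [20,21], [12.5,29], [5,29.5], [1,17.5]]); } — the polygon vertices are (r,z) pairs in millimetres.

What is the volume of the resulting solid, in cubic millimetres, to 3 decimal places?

Profile (r,z), 5 vertices: (1,5.5) (20,21) (12.5,29) (5,29.5) (1,17.5)
edge 0: (1,5.5)→(20,21)  cross = 1·21 − 20·5.5 = -89.0000; (r_i+r_j)·cross = 21·-89.0000 = -1869.0000
edge 1: (20,21)→(12.5,29)  cross = 20·29 − 12.5·21 = 317.5000; (r_i+r_j)·cross = 32.5·317.5000 = 10318.7500
edge 2: (12.5,29)→(5,29.5)  cross = 12.5·29.5 − 5·29 = 223.7500; (r_i+r_j)·cross = 17.5·223.7500 = 3915.6250
edge 3: (5,29.5)→(1,17.5)  cross = 5·17.5 − 1·29.5 = 58.0000; (r_i+r_j)·cross = 6·58.0000 = 348.0000
edge 4: (1,17.5)→(1,5.5)  cross = 1·5.5 − 1·17.5 = -12.0000; (r_i+r_j)·cross = 2·-12.0000 = -24.0000
Σcross = 498.2500 → A = |Σcross|/2 = 249.1250 mm²
Σ(r_i+r_j)·cross = 12689.3750 → first moment M = |Σ|/6 = 2114.8958
R_c = M/A = 2114.8958/249.1250 = 8.4893 mm
θ = 264° = 4.607669 rad
V = θ·R_c·A = 4.607669·8.4893·249.1250 = 9744.740 mm³

Volume = 9744.740 mm³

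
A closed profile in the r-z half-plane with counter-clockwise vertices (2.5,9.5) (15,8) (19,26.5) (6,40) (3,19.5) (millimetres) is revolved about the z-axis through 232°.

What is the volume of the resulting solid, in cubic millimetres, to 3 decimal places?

Volume = 14232.727 mm³

Profile (r,z), 5 vertices: (2.5,9.5) (15,8) (19,26.5) (6,40) (3,19.5)
edge 0: (2.5,9.5)→(15,8)  cross = 2.5·8 − 15·9.5 = -122.5000; (r_i+r_j)·cross = 17.5·-122.5000 = -2143.7500
edge 1: (15,8)→(19,26.5)  cross = 15·26.5 − 19·8 = 245.5000; (r_i+r_j)·cross = 34·245.5000 = 8347.0000
edge 2: (19,26.5)→(6,40)  cross = 19·40 − 6·26.5 = 601.0000; (r_i+r_j)·cross = 25·601.0000 = 15025.0000
edge 3: (6,40)→(3,19.5)  cross = 6·19.5 − 3·40 = -3.0000; (r_i+r_j)·cross = 9·-3.0000 = -27.0000
edge 4: (3,19.5)→(2.5,9.5)  cross = 3·9.5 − 2.5·19.5 = -20.2500; (r_i+r_j)·cross = 5.5·-20.2500 = -111.3750
Σcross = 700.7500 → A = |Σcross|/2 = 350.3750 mm²
Σ(r_i+r_j)·cross = 21089.8750 → first moment M = |Σ|/6 = 3514.9792
R_c = M/A = 3514.9792/350.3750 = 10.0320 mm
θ = 232° = 4.049164 rad
V = θ·R_c·A = 4.049164·10.0320·350.3750 = 14232.727 mm³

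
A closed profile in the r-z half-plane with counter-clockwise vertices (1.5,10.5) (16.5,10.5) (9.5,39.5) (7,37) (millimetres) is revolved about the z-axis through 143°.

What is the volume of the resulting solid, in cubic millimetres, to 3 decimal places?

Volume = 5369.135 mm³

Profile (r,z), 4 vertices: (1.5,10.5) (16.5,10.5) (9.5,39.5) (7,37)
edge 0: (1.5,10.5)→(16.5,10.5)  cross = 1.5·10.5 − 16.5·10.5 = -157.5000; (r_i+r_j)·cross = 18·-157.5000 = -2835.0000
edge 1: (16.5,10.5)→(9.5,39.5)  cross = 16.5·39.5 − 9.5·10.5 = 552.0000; (r_i+r_j)·cross = 26·552.0000 = 14352.0000
edge 2: (9.5,39.5)→(7,37)  cross = 9.5·37 − 7·39.5 = 75.0000; (r_i+r_j)·cross = 16.5·75.0000 = 1237.5000
edge 3: (7,37)→(1.5,10.5)  cross = 7·10.5 − 1.5·37 = 18.0000; (r_i+r_j)·cross = 8.5·18.0000 = 153.0000
Σcross = 487.5000 → A = |Σcross|/2 = 243.7500 mm²
Σ(r_i+r_j)·cross = 12907.5000 → first moment M = |Σ|/6 = 2151.2500
R_c = M/A = 2151.2500/243.7500 = 8.8256 mm
θ = 143° = 2.495821 rad
V = θ·R_c·A = 2.495821·8.8256·243.7500 = 5369.135 mm³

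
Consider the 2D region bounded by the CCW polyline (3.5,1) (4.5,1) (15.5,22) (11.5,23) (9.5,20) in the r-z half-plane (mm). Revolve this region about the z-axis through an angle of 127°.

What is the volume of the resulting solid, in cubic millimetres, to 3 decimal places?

Profile (r,z), 5 vertices: (3.5,1) (4.5,1) (15.5,22) (11.5,23) (9.5,20)
edge 0: (3.5,1)→(4.5,1)  cross = 3.5·1 − 4.5·1 = -1.0000; (r_i+r_j)·cross = 8·-1.0000 = -8.0000
edge 1: (4.5,1)→(15.5,22)  cross = 4.5·22 − 15.5·1 = 83.5000; (r_i+r_j)·cross = 20·83.5000 = 1670.0000
edge 2: (15.5,22)→(11.5,23)  cross = 15.5·23 − 11.5·22 = 103.5000; (r_i+r_j)·cross = 27·103.5000 = 2794.5000
edge 3: (11.5,23)→(9.5,20)  cross = 11.5·20 − 9.5·23 = 11.5000; (r_i+r_j)·cross = 21·11.5000 = 241.5000
edge 4: (9.5,20)→(3.5,1)  cross = 9.5·1 − 3.5·20 = -60.5000; (r_i+r_j)·cross = 13·-60.5000 = -786.5000
Σcross = 137.0000 → A = |Σcross|/2 = 68.5000 mm²
Σ(r_i+r_j)·cross = 3911.5000 → first moment M = |Σ|/6 = 651.9167
R_c = M/A = 651.9167/68.5000 = 9.5170 mm
θ = 127° = 2.216568 rad
V = θ·R_c·A = 2.216568·9.5170·68.5000 = 1445.018 mm³

Volume = 1445.018 mm³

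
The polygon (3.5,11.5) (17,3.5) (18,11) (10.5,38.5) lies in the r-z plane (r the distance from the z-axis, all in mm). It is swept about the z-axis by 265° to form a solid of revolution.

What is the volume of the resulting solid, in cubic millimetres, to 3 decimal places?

Profile (r,z), 4 vertices: (3.5,11.5) (17,3.5) (18,11) (10.5,38.5)
edge 0: (3.5,11.5)→(17,3.5)  cross = 3.5·3.5 − 17·11.5 = -183.2500; (r_i+r_j)·cross = 20.5·-183.2500 = -3756.6250
edge 1: (17,3.5)→(18,11)  cross = 17·11 − 18·3.5 = 124.0000; (r_i+r_j)·cross = 35·124.0000 = 4340.0000
edge 2: (18,11)→(10.5,38.5)  cross = 18·38.5 − 10.5·11 = 577.5000; (r_i+r_j)·cross = 28.5·577.5000 = 16458.7500
edge 3: (10.5,38.5)→(3.5,11.5)  cross = 10.5·11.5 − 3.5·38.5 = -14.0000; (r_i+r_j)·cross = 14·-14.0000 = -196.0000
Σcross = 504.2500 → A = |Σcross|/2 = 252.1250 mm²
Σ(r_i+r_j)·cross = 16846.1250 → first moment M = |Σ|/6 = 2807.6875
R_c = M/A = 2807.6875/252.1250 = 11.1361 mm
θ = 265° = 4.625123 rad
V = θ·R_c·A = 4.625123·11.1361·252.1250 = 12985.899 mm³

Volume = 12985.899 mm³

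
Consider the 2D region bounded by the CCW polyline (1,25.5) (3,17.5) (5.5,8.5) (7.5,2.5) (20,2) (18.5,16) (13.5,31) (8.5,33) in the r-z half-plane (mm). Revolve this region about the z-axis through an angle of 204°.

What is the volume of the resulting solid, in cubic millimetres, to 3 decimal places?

Volume = 15212.264 mm³

Profile (r,z), 8 vertices: (1,25.5) (3,17.5) (5.5,8.5) (7.5,2.5) (20,2) (18.5,16) (13.5,31) (8.5,33)
edge 0: (1,25.5)→(3,17.5)  cross = 1·17.5 − 3·25.5 = -59.0000; (r_i+r_j)·cross = 4·-59.0000 = -236.0000
edge 1: (3,17.5)→(5.5,8.5)  cross = 3·8.5 − 5.5·17.5 = -70.7500; (r_i+r_j)·cross = 8.5·-70.7500 = -601.3750
edge 2: (5.5,8.5)→(7.5,2.5)  cross = 5.5·2.5 − 7.5·8.5 = -50.0000; (r_i+r_j)·cross = 13·-50.0000 = -650.0000
edge 3: (7.5,2.5)→(20,2)  cross = 7.5·2 − 20·2.5 = -35.0000; (r_i+r_j)·cross = 27.5·-35.0000 = -962.5000
edge 4: (20,2)→(18.5,16)  cross = 20·16 − 18.5·2 = 283.0000; (r_i+r_j)·cross = 38.5·283.0000 = 10895.5000
edge 5: (18.5,16)→(13.5,31)  cross = 18.5·31 − 13.5·16 = 357.5000; (r_i+r_j)·cross = 32·357.5000 = 11440.0000
edge 6: (13.5,31)→(8.5,33)  cross = 13.5·33 − 8.5·31 = 182.0000; (r_i+r_j)·cross = 22·182.0000 = 4004.0000
edge 7: (8.5,33)→(1,25.5)  cross = 8.5·25.5 − 1·33 = 183.7500; (r_i+r_j)·cross = 9.5·183.7500 = 1745.6250
Σcross = 791.5000 → A = |Σcross|/2 = 395.7500 mm²
Σ(r_i+r_j)·cross = 25635.2500 → first moment M = |Σ|/6 = 4272.5417
R_c = M/A = 4272.5417/395.7500 = 10.7961 mm
θ = 204° = 3.560472 rad
V = θ·R_c·A = 3.560472·10.7961·395.7500 = 15212.264 mm³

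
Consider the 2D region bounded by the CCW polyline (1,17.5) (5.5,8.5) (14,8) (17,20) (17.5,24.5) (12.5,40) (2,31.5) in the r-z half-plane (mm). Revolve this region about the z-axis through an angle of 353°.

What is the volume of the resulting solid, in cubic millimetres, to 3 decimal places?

Volume = 21663.916 mm³

Profile (r,z), 7 vertices: (1,17.5) (5.5,8.5) (14,8) (17,20) (17.5,24.5) (12.5,40) (2,31.5)
edge 0: (1,17.5)→(5.5,8.5)  cross = 1·8.5 − 5.5·17.5 = -87.7500; (r_i+r_j)·cross = 6.5·-87.7500 = -570.3750
edge 1: (5.5,8.5)→(14,8)  cross = 5.5·8 − 14·8.5 = -75.0000; (r_i+r_j)·cross = 19.5·-75.0000 = -1462.5000
edge 2: (14,8)→(17,20)  cross = 14·20 − 17·8 = 144.0000; (r_i+r_j)·cross = 31·144.0000 = 4464.0000
edge 3: (17,20)→(17.5,24.5)  cross = 17·24.5 − 17.5·20 = 66.5000; (r_i+r_j)·cross = 34.5·66.5000 = 2294.2500
edge 4: (17.5,24.5)→(12.5,40)  cross = 17.5·40 − 12.5·24.5 = 393.7500; (r_i+r_j)·cross = 30·393.7500 = 11812.5000
edge 5: (12.5,40)→(2,31.5)  cross = 12.5·31.5 − 2·40 = 313.7500; (r_i+r_j)·cross = 14.5·313.7500 = 4549.3750
edge 6: (2,31.5)→(1,17.5)  cross = 2·17.5 − 1·31.5 = 3.5000; (r_i+r_j)·cross = 3·3.5000 = 10.5000
Σcross = 758.7500 → A = |Σcross|/2 = 379.3750 mm²
Σ(r_i+r_j)·cross = 21097.7500 → first moment M = |Σ|/6 = 3516.2917
R_c = M/A = 3516.2917/379.3750 = 9.2686 mm
θ = 353° = 6.161012 rad
V = θ·R_c·A = 6.161012·9.2686·379.3750 = 21663.916 mm³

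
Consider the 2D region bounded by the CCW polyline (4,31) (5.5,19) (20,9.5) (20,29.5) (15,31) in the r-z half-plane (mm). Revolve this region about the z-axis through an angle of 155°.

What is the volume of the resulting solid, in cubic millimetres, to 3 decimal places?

Profile (r,z), 5 vertices: (4,31) (5.5,19) (20,9.5) (20,29.5) (15,31)
edge 0: (4,31)→(5.5,19)  cross = 4·19 − 5.5·31 = -94.5000; (r_i+r_j)·cross = 9.5·-94.5000 = -897.7500
edge 1: (5.5,19)→(20,9.5)  cross = 5.5·9.5 − 20·19 = -327.7500; (r_i+r_j)·cross = 25.5·-327.7500 = -8357.6250
edge 2: (20,9.5)→(20,29.5)  cross = 20·29.5 − 20·9.5 = 400.0000; (r_i+r_j)·cross = 40·400.0000 = 16000.0000
edge 3: (20,29.5)→(15,31)  cross = 20·31 − 15·29.5 = 177.5000; (r_i+r_j)·cross = 35·177.5000 = 6212.5000
edge 4: (15,31)→(4,31)  cross = 15·31 − 4·31 = 341.0000; (r_i+r_j)·cross = 19·341.0000 = 6479.0000
Σcross = 496.2500 → A = |Σcross|/2 = 248.1250 mm²
Σ(r_i+r_j)·cross = 19436.1250 → first moment M = |Σ|/6 = 3239.3542
R_c = M/A = 3239.3542/248.1250 = 13.0553 mm
θ = 155° = 2.705260 rad
V = θ·R_c·A = 2.705260·13.0553·248.1250 = 8763.296 mm³

Volume = 8763.296 mm³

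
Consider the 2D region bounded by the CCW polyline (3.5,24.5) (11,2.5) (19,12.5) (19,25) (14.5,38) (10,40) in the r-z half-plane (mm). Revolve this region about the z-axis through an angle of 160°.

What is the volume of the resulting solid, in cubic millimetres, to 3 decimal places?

Profile (r,z), 6 vertices: (3.5,24.5) (11,2.5) (19,12.5) (19,25) (14.5,38) (10,40)
edge 0: (3.5,24.5)→(11,2.5)  cross = 3.5·2.5 − 11·24.5 = -260.7500; (r_i+r_j)·cross = 14.5·-260.7500 = -3780.8750
edge 1: (11,2.5)→(19,12.5)  cross = 11·12.5 − 19·2.5 = 90.0000; (r_i+r_j)·cross = 30·90.0000 = 2700.0000
edge 2: (19,12.5)→(19,25)  cross = 19·25 − 19·12.5 = 237.5000; (r_i+r_j)·cross = 38·237.5000 = 9025.0000
edge 3: (19,25)→(14.5,38)  cross = 19·38 − 14.5·25 = 359.5000; (r_i+r_j)·cross = 33.5·359.5000 = 12043.2500
edge 4: (14.5,38)→(10,40)  cross = 14.5·40 − 10·38 = 200.0000; (r_i+r_j)·cross = 24.5·200.0000 = 4900.0000
edge 5: (10,40)→(3.5,24.5)  cross = 10·24.5 − 3.5·40 = 105.0000; (r_i+r_j)·cross = 13.5·105.0000 = 1417.5000
Σcross = 731.2500 → A = |Σcross|/2 = 365.6250 mm²
Σ(r_i+r_j)·cross = 26304.8750 → first moment M = |Σ|/6 = 4384.1458
R_c = M/A = 4384.1458/365.6250 = 11.9908 mm
θ = 160° = 2.792527 rad
V = θ·R_c·A = 2.792527·11.9908·365.6250 = 12242.845 mm³

Volume = 12242.845 mm³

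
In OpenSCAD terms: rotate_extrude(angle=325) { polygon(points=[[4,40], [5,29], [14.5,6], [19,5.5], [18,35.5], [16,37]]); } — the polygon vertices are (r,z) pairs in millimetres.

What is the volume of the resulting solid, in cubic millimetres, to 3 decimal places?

Volume = 23584.916 mm³

Profile (r,z), 6 vertices: (4,40) (5,29) (14.5,6) (19,5.5) (18,35.5) (16,37)
edge 0: (4,40)→(5,29)  cross = 4·29 − 5·40 = -84.0000; (r_i+r_j)·cross = 9·-84.0000 = -756.0000
edge 1: (5,29)→(14.5,6)  cross = 5·6 − 14.5·29 = -390.5000; (r_i+r_j)·cross = 19.5·-390.5000 = -7614.7500
edge 2: (14.5,6)→(19,5.5)  cross = 14.5·5.5 − 19·6 = -34.2500; (r_i+r_j)·cross = 33.5·-34.2500 = -1147.3750
edge 3: (19,5.5)→(18,35.5)  cross = 19·35.5 − 18·5.5 = 575.5000; (r_i+r_j)·cross = 37·575.5000 = 21293.5000
edge 4: (18,35.5)→(16,37)  cross = 18·37 − 16·35.5 = 98.0000; (r_i+r_j)·cross = 34·98.0000 = 3332.0000
edge 5: (16,37)→(4,40)  cross = 16·40 − 4·37 = 492.0000; (r_i+r_j)·cross = 20·492.0000 = 9840.0000
Σcross = 656.7500 → A = |Σcross|/2 = 328.3750 mm²
Σ(r_i+r_j)·cross = 24947.3750 → first moment M = |Σ|/6 = 4157.8958
R_c = M/A = 4157.8958/328.3750 = 12.6620 mm
θ = 325° = 5.672320 rad
V = θ·R_c·A = 5.672320·12.6620·328.3750 = 23584.916 mm³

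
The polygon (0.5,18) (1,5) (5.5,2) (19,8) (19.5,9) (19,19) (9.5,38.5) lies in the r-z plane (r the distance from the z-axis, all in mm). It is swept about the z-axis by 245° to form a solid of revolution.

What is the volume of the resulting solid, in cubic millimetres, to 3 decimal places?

Volume = 18128.520 mm³

Profile (r,z), 7 vertices: (0.5,18) (1,5) (5.5,2) (19,8) (19.5,9) (19,19) (9.5,38.5)
edge 0: (0.5,18)→(1,5)  cross = 0.5·5 − 1·18 = -15.5000; (r_i+r_j)·cross = 1.5·-15.5000 = -23.2500
edge 1: (1,5)→(5.5,2)  cross = 1·2 − 5.5·5 = -25.5000; (r_i+r_j)·cross = 6.5·-25.5000 = -165.7500
edge 2: (5.5,2)→(19,8)  cross = 5.5·8 − 19·2 = 6.0000; (r_i+r_j)·cross = 24.5·6.0000 = 147.0000
edge 3: (19,8)→(19.5,9)  cross = 19·9 − 19.5·8 = 15.0000; (r_i+r_j)·cross = 38.5·15.0000 = 577.5000
edge 4: (19.5,9)→(19,19)  cross = 19.5·19 − 19·9 = 199.5000; (r_i+r_j)·cross = 38.5·199.5000 = 7680.7500
edge 5: (19,19)→(9.5,38.5)  cross = 19·38.5 − 9.5·19 = 551.0000; (r_i+r_j)·cross = 28.5·551.0000 = 15703.5000
edge 6: (9.5,38.5)→(0.5,18)  cross = 9.5·18 − 0.5·38.5 = 151.7500; (r_i+r_j)·cross = 10·151.7500 = 1517.5000
Σcross = 882.2500 → A = |Σcross|/2 = 441.1250 mm²
Σ(r_i+r_j)·cross = 25437.2500 → first moment M = |Σ|/6 = 4239.5417
R_c = M/A = 4239.5417/441.1250 = 9.6107 mm
θ = 245° = 4.276057 rad
V = θ·R_c·A = 4.276057·9.6107·441.1250 = 18128.520 mm³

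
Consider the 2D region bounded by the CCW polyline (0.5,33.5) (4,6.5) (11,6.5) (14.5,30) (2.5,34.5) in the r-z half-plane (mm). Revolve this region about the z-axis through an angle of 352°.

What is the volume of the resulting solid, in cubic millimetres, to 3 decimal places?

Volume = 12460.673 mm³

Profile (r,z), 5 vertices: (0.5,33.5) (4,6.5) (11,6.5) (14.5,30) (2.5,34.5)
edge 0: (0.5,33.5)→(4,6.5)  cross = 0.5·6.5 − 4·33.5 = -130.7500; (r_i+r_j)·cross = 4.5·-130.7500 = -588.3750
edge 1: (4,6.5)→(11,6.5)  cross = 4·6.5 − 11·6.5 = -45.5000; (r_i+r_j)·cross = 15·-45.5000 = -682.5000
edge 2: (11,6.5)→(14.5,30)  cross = 11·30 − 14.5·6.5 = 235.7500; (r_i+r_j)·cross = 25.5·235.7500 = 6011.6250
edge 3: (14.5,30)→(2.5,34.5)  cross = 14.5·34.5 − 2.5·30 = 425.2500; (r_i+r_j)·cross = 17·425.2500 = 7229.2500
edge 4: (2.5,34.5)→(0.5,33.5)  cross = 2.5·33.5 − 0.5·34.5 = 66.5000; (r_i+r_j)·cross = 3·66.5000 = 199.5000
Σcross = 551.2500 → A = |Σcross|/2 = 275.6250 mm²
Σ(r_i+r_j)·cross = 12169.5000 → first moment M = |Σ|/6 = 2028.2500
R_c = M/A = 2028.2500/275.6250 = 7.3587 mm
θ = 352° = 6.143559 rad
V = θ·R_c·A = 6.143559·7.3587·275.6250 = 12460.673 mm³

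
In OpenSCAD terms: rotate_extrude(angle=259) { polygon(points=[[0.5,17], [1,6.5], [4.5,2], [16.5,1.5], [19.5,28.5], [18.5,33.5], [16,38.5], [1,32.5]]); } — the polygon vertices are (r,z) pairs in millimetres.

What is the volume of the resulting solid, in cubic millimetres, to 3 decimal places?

Profile (r,z), 8 vertices: (0.5,17) (1,6.5) (4.5,2) (16.5,1.5) (19.5,28.5) (18.5,33.5) (16,38.5) (1,32.5)
edge 0: (0.5,17)→(1,6.5)  cross = 0.5·6.5 − 1·17 = -13.7500; (r_i+r_j)·cross = 1.5·-13.7500 = -20.6250
edge 1: (1,6.5)→(4.5,2)  cross = 1·2 − 4.5·6.5 = -27.2500; (r_i+r_j)·cross = 5.5·-27.2500 = -149.8750
edge 2: (4.5,2)→(16.5,1.5)  cross = 4.5·1.5 − 16.5·2 = -26.2500; (r_i+r_j)·cross = 21·-26.2500 = -551.2500
edge 3: (16.5,1.5)→(19.5,28.5)  cross = 16.5·28.5 − 19.5·1.5 = 441.0000; (r_i+r_j)·cross = 36·441.0000 = 15876.0000
edge 4: (19.5,28.5)→(18.5,33.5)  cross = 19.5·33.5 − 18.5·28.5 = 126.0000; (r_i+r_j)·cross = 38·126.0000 = 4788.0000
edge 5: (18.5,33.5)→(16,38.5)  cross = 18.5·38.5 − 16·33.5 = 176.2500; (r_i+r_j)·cross = 34.5·176.2500 = 6080.6250
edge 6: (16,38.5)→(1,32.5)  cross = 16·32.5 − 1·38.5 = 481.5000; (r_i+r_j)·cross = 17·481.5000 = 8185.5000
edge 7: (1,32.5)→(0.5,17)  cross = 1·17 − 0.5·32.5 = 0.7500; (r_i+r_j)·cross = 1.5·0.7500 = 1.1250
Σcross = 1158.2500 → A = |Σcross|/2 = 579.1250 mm²
Σ(r_i+r_j)·cross = 34209.5000 → first moment M = |Σ|/6 = 5701.5833
R_c = M/A = 5701.5833/579.1250 = 9.8452 mm
θ = 259° = 4.520403 rad
V = θ·R_c·A = 4.520403·9.8452·579.1250 = 25773.453 mm³

Volume = 25773.453 mm³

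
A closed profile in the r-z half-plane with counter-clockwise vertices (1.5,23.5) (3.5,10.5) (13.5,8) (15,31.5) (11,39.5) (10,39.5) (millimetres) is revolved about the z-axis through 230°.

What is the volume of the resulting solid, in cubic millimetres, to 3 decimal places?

Volume = 10490.592 mm³

Profile (r,z), 6 vertices: (1.5,23.5) (3.5,10.5) (13.5,8) (15,31.5) (11,39.5) (10,39.5)
edge 0: (1.5,23.5)→(3.5,10.5)  cross = 1.5·10.5 − 3.5·23.5 = -66.5000; (r_i+r_j)·cross = 5·-66.5000 = -332.5000
edge 1: (3.5,10.5)→(13.5,8)  cross = 3.5·8 − 13.5·10.5 = -113.7500; (r_i+r_j)·cross = 17·-113.7500 = -1933.7500
edge 2: (13.5,8)→(15,31.5)  cross = 13.5·31.5 − 15·8 = 305.2500; (r_i+r_j)·cross = 28.5·305.2500 = 8699.6250
edge 3: (15,31.5)→(11,39.5)  cross = 15·39.5 − 11·31.5 = 246.0000; (r_i+r_j)·cross = 26·246.0000 = 6396.0000
edge 4: (11,39.5)→(10,39.5)  cross = 11·39.5 − 10·39.5 = 39.5000; (r_i+r_j)·cross = 21·39.5000 = 829.5000
edge 5: (10,39.5)→(1.5,23.5)  cross = 10·23.5 − 1.5·39.5 = 175.7500; (r_i+r_j)·cross = 11.5·175.7500 = 2021.1250
Σcross = 586.2500 → A = |Σcross|/2 = 293.1250 mm²
Σ(r_i+r_j)·cross = 15680.0000 → first moment M = |Σ|/6 = 2613.3333
R_c = M/A = 2613.3333/293.1250 = 8.9154 mm
θ = 230° = 4.014257 rad
V = θ·R_c·A = 4.014257·8.9154·293.1250 = 10490.592 mm³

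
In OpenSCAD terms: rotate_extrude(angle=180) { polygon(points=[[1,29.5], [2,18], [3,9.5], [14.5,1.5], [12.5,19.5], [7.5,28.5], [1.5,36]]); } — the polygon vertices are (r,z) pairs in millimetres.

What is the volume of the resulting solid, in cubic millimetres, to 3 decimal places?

Profile (r,z), 7 vertices: (1,29.5) (2,18) (3,9.5) (14.5,1.5) (12.5,19.5) (7.5,28.5) (1.5,36)
edge 0: (1,29.5)→(2,18)  cross = 1·18 − 2·29.5 = -41.0000; (r_i+r_j)·cross = 3·-41.0000 = -123.0000
edge 1: (2,18)→(3,9.5)  cross = 2·9.5 − 3·18 = -35.0000; (r_i+r_j)·cross = 5·-35.0000 = -175.0000
edge 2: (3,9.5)→(14.5,1.5)  cross = 3·1.5 − 14.5·9.5 = -133.2500; (r_i+r_j)·cross = 17.5·-133.2500 = -2331.8750
edge 3: (14.5,1.5)→(12.5,19.5)  cross = 14.5·19.5 − 12.5·1.5 = 264.0000; (r_i+r_j)·cross = 27·264.0000 = 7128.0000
edge 4: (12.5,19.5)→(7.5,28.5)  cross = 12.5·28.5 − 7.5·19.5 = 210.0000; (r_i+r_j)·cross = 20·210.0000 = 4200.0000
edge 5: (7.5,28.5)→(1.5,36)  cross = 7.5·36 − 1.5·28.5 = 227.2500; (r_i+r_j)·cross = 9·227.2500 = 2045.2500
edge 6: (1.5,36)→(1,29.5)  cross = 1.5·29.5 − 1·36 = 8.2500; (r_i+r_j)·cross = 2.5·8.2500 = 20.6250
Σcross = 500.2500 → A = |Σcross|/2 = 250.1250 mm²
Σ(r_i+r_j)·cross = 10764.0000 → first moment M = |Σ|/6 = 1794.0000
R_c = M/A = 1794.0000/250.1250 = 7.1724 mm
θ = 180° = 3.141593 rad
V = θ·R_c·A = 3.141593·7.1724·250.1250 = 5636.017 mm³

Volume = 5636.017 mm³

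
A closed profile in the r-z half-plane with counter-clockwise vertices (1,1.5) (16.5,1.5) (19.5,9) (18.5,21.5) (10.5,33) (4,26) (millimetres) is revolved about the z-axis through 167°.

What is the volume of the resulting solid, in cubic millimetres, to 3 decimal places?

Profile (r,z), 6 vertices: (1,1.5) (16.5,1.5) (19.5,9) (18.5,21.5) (10.5,33) (4,26)
edge 0: (1,1.5)→(16.5,1.5)  cross = 1·1.5 − 16.5·1.5 = -23.2500; (r_i+r_j)·cross = 17.5·-23.2500 = -406.8750
edge 1: (16.5,1.5)→(19.5,9)  cross = 16.5·9 − 19.5·1.5 = 119.2500; (r_i+r_j)·cross = 36·119.2500 = 4293.0000
edge 2: (19.5,9)→(18.5,21.5)  cross = 19.5·21.5 − 18.5·9 = 252.7500; (r_i+r_j)·cross = 38·252.7500 = 9604.5000
edge 3: (18.5,21.5)→(10.5,33)  cross = 18.5·33 − 10.5·21.5 = 384.7500; (r_i+r_j)·cross = 29·384.7500 = 11157.7500
edge 4: (10.5,33)→(4,26)  cross = 10.5·26 − 4·33 = 141.0000; (r_i+r_j)·cross = 14.5·141.0000 = 2044.5000
edge 5: (4,26)→(1,1.5)  cross = 4·1.5 − 1·26 = -20.0000; (r_i+r_j)·cross = 5·-20.0000 = -100.0000
Σcross = 854.5000 → A = |Σcross|/2 = 427.2500 mm²
Σ(r_i+r_j)·cross = 26592.8750 → first moment M = |Σ|/6 = 4432.1458
R_c = M/A = 4432.1458/427.2500 = 10.3737 mm
θ = 167° = 2.914700 rad
V = θ·R_c·A = 2.914700·10.3737·427.2500 = 12918.375 mm³

Volume = 12918.375 mm³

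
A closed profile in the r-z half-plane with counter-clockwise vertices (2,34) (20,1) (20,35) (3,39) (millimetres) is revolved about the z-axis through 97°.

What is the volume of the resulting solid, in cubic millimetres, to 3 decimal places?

Volume = 7880.490 mm³

Profile (r,z), 4 vertices: (2,34) (20,1) (20,35) (3,39)
edge 0: (2,34)→(20,1)  cross = 2·1 − 20·34 = -678.0000; (r_i+r_j)·cross = 22·-678.0000 = -14916.0000
edge 1: (20,1)→(20,35)  cross = 20·35 − 20·1 = 680.0000; (r_i+r_j)·cross = 40·680.0000 = 27200.0000
edge 2: (20,35)→(3,39)  cross = 20·39 − 3·35 = 675.0000; (r_i+r_j)·cross = 23·675.0000 = 15525.0000
edge 3: (3,39)→(2,34)  cross = 3·34 − 2·39 = 24.0000; (r_i+r_j)·cross = 5·24.0000 = 120.0000
Σcross = 701.0000 → A = |Σcross|/2 = 350.5000 mm²
Σ(r_i+r_j)·cross = 27929.0000 → first moment M = |Σ|/6 = 4654.8333
R_c = M/A = 4654.8333/350.5000 = 13.2806 mm
θ = 97° = 1.692969 rad
V = θ·R_c·A = 1.692969·13.2806·350.5000 = 7880.490 mm³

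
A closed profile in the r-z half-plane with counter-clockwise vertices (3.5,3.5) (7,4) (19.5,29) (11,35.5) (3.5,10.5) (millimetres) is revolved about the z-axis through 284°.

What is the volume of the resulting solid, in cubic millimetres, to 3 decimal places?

Profile (r,z), 5 vertices: (3.5,3.5) (7,4) (19.5,29) (11,35.5) (3.5,10.5)
edge 0: (3.5,3.5)→(7,4)  cross = 3.5·4 − 7·3.5 = -10.5000; (r_i+r_j)·cross = 10.5·-10.5000 = -110.2500
edge 1: (7,4)→(19.5,29)  cross = 7·29 − 19.5·4 = 125.0000; (r_i+r_j)·cross = 26.5·125.0000 = 3312.5000
edge 2: (19.5,29)→(11,35.5)  cross = 19.5·35.5 − 11·29 = 373.2500; (r_i+r_j)·cross = 30.5·373.2500 = 11384.1250
edge 3: (11,35.5)→(3.5,10.5)  cross = 11·10.5 − 3.5·35.5 = -8.7500; (r_i+r_j)·cross = 14.5·-8.7500 = -126.8750
edge 4: (3.5,10.5)→(3.5,3.5)  cross = 3.5·3.5 − 3.5·10.5 = -24.5000; (r_i+r_j)·cross = 7·-24.5000 = -171.5000
Σcross = 454.5000 → A = |Σcross|/2 = 227.2500 mm²
Σ(r_i+r_j)·cross = 14288.0000 → first moment M = |Σ|/6 = 2381.3333
R_c = M/A = 2381.3333/227.2500 = 10.4789 mm
θ = 284° = 4.956735 rad
V = θ·R_c·A = 4.956735·10.4789·227.2500 = 11803.638 mm³

Volume = 11803.638 mm³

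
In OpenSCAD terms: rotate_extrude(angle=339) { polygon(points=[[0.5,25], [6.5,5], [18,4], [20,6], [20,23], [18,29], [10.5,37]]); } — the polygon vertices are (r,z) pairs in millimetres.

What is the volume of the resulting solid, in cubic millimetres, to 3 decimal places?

Volume = 30836.431 mm³

Profile (r,z), 7 vertices: (0.5,25) (6.5,5) (18,4) (20,6) (20,23) (18,29) (10.5,37)
edge 0: (0.5,25)→(6.5,5)  cross = 0.5·5 − 6.5·25 = -160.0000; (r_i+r_j)·cross = 7·-160.0000 = -1120.0000
edge 1: (6.5,5)→(18,4)  cross = 6.5·4 − 18·5 = -64.0000; (r_i+r_j)·cross = 24.5·-64.0000 = -1568.0000
edge 2: (18,4)→(20,6)  cross = 18·6 − 20·4 = 28.0000; (r_i+r_j)·cross = 38·28.0000 = 1064.0000
edge 3: (20,6)→(20,23)  cross = 20·23 − 20·6 = 340.0000; (r_i+r_j)·cross = 40·340.0000 = 13600.0000
edge 4: (20,23)→(18,29)  cross = 20·29 − 18·23 = 166.0000; (r_i+r_j)·cross = 38·166.0000 = 6308.0000
edge 5: (18,29)→(10.5,37)  cross = 18·37 − 10.5·29 = 361.5000; (r_i+r_j)·cross = 28.5·361.5000 = 10302.7500
edge 6: (10.5,37)→(0.5,25)  cross = 10.5·25 − 0.5·37 = 244.0000; (r_i+r_j)·cross = 11·244.0000 = 2684.0000
Σcross = 915.5000 → A = |Σcross|/2 = 457.7500 mm²
Σ(r_i+r_j)·cross = 31270.7500 → first moment M = |Σ|/6 = 5211.7917
R_c = M/A = 5211.7917/457.7500 = 11.3857 mm
θ = 339° = 5.916666 rad
V = θ·R_c·A = 5.916666·11.3857·457.7500 = 30836.431 mm³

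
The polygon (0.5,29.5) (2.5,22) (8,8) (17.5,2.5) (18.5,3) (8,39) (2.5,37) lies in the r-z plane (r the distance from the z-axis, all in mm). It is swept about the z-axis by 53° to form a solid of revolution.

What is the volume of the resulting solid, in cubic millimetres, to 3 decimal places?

Profile (r,z), 7 vertices: (0.5,29.5) (2.5,22) (8,8) (17.5,2.5) (18.5,3) (8,39) (2.5,37)
edge 0: (0.5,29.5)→(2.5,22)  cross = 0.5·22 − 2.5·29.5 = -62.7500; (r_i+r_j)·cross = 3·-62.7500 = -188.2500
edge 1: (2.5,22)→(8,8)  cross = 2.5·8 − 8·22 = -156.0000; (r_i+r_j)·cross = 10.5·-156.0000 = -1638.0000
edge 2: (8,8)→(17.5,2.5)  cross = 8·2.5 − 17.5·8 = -120.0000; (r_i+r_j)·cross = 25.5·-120.0000 = -3060.0000
edge 3: (17.5,2.5)→(18.5,3)  cross = 17.5·3 − 18.5·2.5 = 6.2500; (r_i+r_j)·cross = 36·6.2500 = 225.0000
edge 4: (18.5,3)→(8,39)  cross = 18.5·39 − 8·3 = 697.5000; (r_i+r_j)·cross = 26.5·697.5000 = 18483.7500
edge 5: (8,39)→(2.5,37)  cross = 8·37 − 2.5·39 = 198.5000; (r_i+r_j)·cross = 10.5·198.5000 = 2084.2500
edge 6: (2.5,37)→(0.5,29.5)  cross = 2.5·29.5 − 0.5·37 = 55.2500; (r_i+r_j)·cross = 3·55.2500 = 165.7500
Σcross = 618.7500 → A = |Σcross|/2 = 309.3750 mm²
Σ(r_i+r_j)·cross = 16072.5000 → first moment M = |Σ|/6 = 2678.7500
R_c = M/A = 2678.7500/309.3750 = 8.6586 mm
θ = 53° = 0.925025 rad
V = θ·R_c·A = 0.925025·8.6586·309.3750 = 2477.909 mm³

Volume = 2477.909 mm³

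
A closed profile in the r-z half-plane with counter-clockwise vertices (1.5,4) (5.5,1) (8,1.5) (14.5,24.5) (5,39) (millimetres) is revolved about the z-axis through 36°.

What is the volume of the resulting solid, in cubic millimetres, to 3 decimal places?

Volume = 1274.309 mm³

Profile (r,z), 5 vertices: (1.5,4) (5.5,1) (8,1.5) (14.5,24.5) (5,39)
edge 0: (1.5,4)→(5.5,1)  cross = 1.5·1 − 5.5·4 = -20.5000; (r_i+r_j)·cross = 7·-20.5000 = -143.5000
edge 1: (5.5,1)→(8,1.5)  cross = 5.5·1.5 − 8·1 = 0.2500; (r_i+r_j)·cross = 13.5·0.2500 = 3.3750
edge 2: (8,1.5)→(14.5,24.5)  cross = 8·24.5 − 14.5·1.5 = 174.2500; (r_i+r_j)·cross = 22.5·174.2500 = 3920.6250
edge 3: (14.5,24.5)→(5,39)  cross = 14.5·39 − 5·24.5 = 443.0000; (r_i+r_j)·cross = 19.5·443.0000 = 8638.5000
edge 4: (5,39)→(1.5,4)  cross = 5·4 − 1.5·39 = -38.5000; (r_i+r_j)·cross = 6.5·-38.5000 = -250.2500
Σcross = 558.5000 → A = |Σcross|/2 = 279.2500 mm²
Σ(r_i+r_j)·cross = 12168.7500 → first moment M = |Σ|/6 = 2028.1250
R_c = M/A = 2028.1250/279.2500 = 7.2628 mm
θ = 36° = 0.628319 rad
V = θ·R_c·A = 0.628319·7.2628·279.2500 = 1274.309 mm³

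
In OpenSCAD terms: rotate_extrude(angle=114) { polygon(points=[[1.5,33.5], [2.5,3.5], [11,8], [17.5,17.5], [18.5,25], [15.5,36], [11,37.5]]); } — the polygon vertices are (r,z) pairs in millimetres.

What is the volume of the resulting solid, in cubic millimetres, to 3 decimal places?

Volume = 7729.474 mm³

Profile (r,z), 7 vertices: (1.5,33.5) (2.5,3.5) (11,8) (17.5,17.5) (18.5,25) (15.5,36) (11,37.5)
edge 0: (1.5,33.5)→(2.5,3.5)  cross = 1.5·3.5 − 2.5·33.5 = -78.5000; (r_i+r_j)·cross = 4·-78.5000 = -314.0000
edge 1: (2.5,3.5)→(11,8)  cross = 2.5·8 − 11·3.5 = -18.5000; (r_i+r_j)·cross = 13.5·-18.5000 = -249.7500
edge 2: (11,8)→(17.5,17.5)  cross = 11·17.5 − 17.5·8 = 52.5000; (r_i+r_j)·cross = 28.5·52.5000 = 1496.2500
edge 3: (17.5,17.5)→(18.5,25)  cross = 17.5·25 − 18.5·17.5 = 113.7500; (r_i+r_j)·cross = 36·113.7500 = 4095.0000
edge 4: (18.5,25)→(15.5,36)  cross = 18.5·36 − 15.5·25 = 278.5000; (r_i+r_j)·cross = 34·278.5000 = 9469.0000
edge 5: (15.5,36)→(11,37.5)  cross = 15.5·37.5 − 11·36 = 185.2500; (r_i+r_j)·cross = 26.5·185.2500 = 4909.1250
edge 6: (11,37.5)→(1.5,33.5)  cross = 11·33.5 − 1.5·37.5 = 312.2500; (r_i+r_j)·cross = 12.5·312.2500 = 3903.1250
Σcross = 845.2500 → A = |Σcross|/2 = 422.6250 mm²
Σ(r_i+r_j)·cross = 23308.7500 → first moment M = |Σ|/6 = 3884.7917
R_c = M/A = 3884.7917/422.6250 = 9.1921 mm
θ = 114° = 1.989675 rad
V = θ·R_c·A = 1.989675·9.1921·422.6250 = 7729.474 mm³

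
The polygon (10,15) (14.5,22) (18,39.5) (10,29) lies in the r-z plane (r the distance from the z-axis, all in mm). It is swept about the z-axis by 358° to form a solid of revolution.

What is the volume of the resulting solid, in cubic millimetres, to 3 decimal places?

Profile (r,z), 4 vertices: (10,15) (14.5,22) (18,39.5) (10,29)
edge 0: (10,15)→(14.5,22)  cross = 10·22 − 14.5·15 = 2.5000; (r_i+r_j)·cross = 24.5·2.5000 = 61.2500
edge 1: (14.5,22)→(18,39.5)  cross = 14.5·39.5 − 18·22 = 176.7500; (r_i+r_j)·cross = 32.5·176.7500 = 5744.3750
edge 2: (18,39.5)→(10,29)  cross = 18·29 − 10·39.5 = 127.0000; (r_i+r_j)·cross = 28·127.0000 = 3556.0000
edge 3: (10,29)→(10,15)  cross = 10·15 − 10·29 = -140.0000; (r_i+r_j)·cross = 20·-140.0000 = -2800.0000
Σcross = 166.2500 → A = |Σcross|/2 = 83.1250 mm²
Σ(r_i+r_j)·cross = 6561.6250 → first moment M = |Σ|/6 = 1093.6042
R_c = M/A = 1093.6042/83.1250 = 13.1561 mm
θ = 358° = 6.248279 rad
V = θ·R_c·A = 6.248279·13.1561·83.1250 = 6833.144 mm³

Volume = 6833.144 mm³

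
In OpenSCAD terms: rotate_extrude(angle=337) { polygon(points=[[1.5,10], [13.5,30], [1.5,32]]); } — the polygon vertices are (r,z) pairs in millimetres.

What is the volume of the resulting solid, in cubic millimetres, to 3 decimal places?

Volume = 4270.157 mm³

Profile (r,z), 3 vertices: (1.5,10) (13.5,30) (1.5,32)
edge 0: (1.5,10)→(13.5,30)  cross = 1.5·30 − 13.5·10 = -90.0000; (r_i+r_j)·cross = 15·-90.0000 = -1350.0000
edge 1: (13.5,30)→(1.5,32)  cross = 13.5·32 − 1.5·30 = 387.0000; (r_i+r_j)·cross = 15·387.0000 = 5805.0000
edge 2: (1.5,32)→(1.5,10)  cross = 1.5·10 − 1.5·32 = -33.0000; (r_i+r_j)·cross = 3·-33.0000 = -99.0000
Σcross = 264.0000 → A = |Σcross|/2 = 132.0000 mm²
Σ(r_i+r_j)·cross = 4356.0000 → first moment M = |Σ|/6 = 726.0000
R_c = M/A = 726.0000/132.0000 = 5.5000 mm
θ = 337° = 5.881760 rad
V = θ·R_c·A = 5.881760·5.5000·132.0000 = 4270.157 mm³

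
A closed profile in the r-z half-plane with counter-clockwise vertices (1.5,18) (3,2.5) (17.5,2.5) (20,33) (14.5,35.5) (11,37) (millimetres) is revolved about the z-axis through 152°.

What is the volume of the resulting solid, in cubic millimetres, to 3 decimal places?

Volume = 14282.774 mm³

Profile (r,z), 6 vertices: (1.5,18) (3,2.5) (17.5,2.5) (20,33) (14.5,35.5) (11,37)
edge 0: (1.5,18)→(3,2.5)  cross = 1.5·2.5 − 3·18 = -50.2500; (r_i+r_j)·cross = 4.5·-50.2500 = -226.1250
edge 1: (3,2.5)→(17.5,2.5)  cross = 3·2.5 − 17.5·2.5 = -36.2500; (r_i+r_j)·cross = 20.5·-36.2500 = -743.1250
edge 2: (17.5,2.5)→(20,33)  cross = 17.5·33 − 20·2.5 = 527.5000; (r_i+r_j)·cross = 37.5·527.5000 = 19781.2500
edge 3: (20,33)→(14.5,35.5)  cross = 20·35.5 − 14.5·33 = 231.5000; (r_i+r_j)·cross = 34.5·231.5000 = 7986.7500
edge 4: (14.5,35.5)→(11,37)  cross = 14.5·37 − 11·35.5 = 146.0000; (r_i+r_j)·cross = 25.5·146.0000 = 3723.0000
edge 5: (11,37)→(1.5,18)  cross = 11·18 − 1.5·37 = 142.5000; (r_i+r_j)·cross = 12.5·142.5000 = 1781.2500
Σcross = 961.0000 → A = |Σcross|/2 = 480.5000 mm²
Σ(r_i+r_j)·cross = 32303.0000 → first moment M = |Σ|/6 = 5383.8333
R_c = M/A = 5383.8333/480.5000 = 11.2046 mm
θ = 152° = 2.652900 rad
V = θ·R_c·A = 2.652900·11.2046·480.5000 = 14282.774 mm³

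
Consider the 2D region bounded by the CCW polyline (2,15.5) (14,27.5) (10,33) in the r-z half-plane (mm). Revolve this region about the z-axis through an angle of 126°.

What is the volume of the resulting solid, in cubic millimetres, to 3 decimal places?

Profile (r,z), 3 vertices: (2,15.5) (14,27.5) (10,33)
edge 0: (2,15.5)→(14,27.5)  cross = 2·27.5 − 14·15.5 = -162.0000; (r_i+r_j)·cross = 16·-162.0000 = -2592.0000
edge 1: (14,27.5)→(10,33)  cross = 14·33 − 10·27.5 = 187.0000; (r_i+r_j)·cross = 24·187.0000 = 4488.0000
edge 2: (10,33)→(2,15.5)  cross = 10·15.5 − 2·33 = 89.0000; (r_i+r_j)·cross = 12·89.0000 = 1068.0000
Σcross = 114.0000 → A = |Σcross|/2 = 57.0000 mm²
Σ(r_i+r_j)·cross = 2964.0000 → first moment M = |Σ|/6 = 494.0000
R_c = M/A = 494.0000/57.0000 = 8.6667 mm
θ = 126° = 2.199115 rad
V = θ·R_c·A = 2.199115·8.6667·57.0000 = 1086.363 mm³

Volume = 1086.363 mm³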